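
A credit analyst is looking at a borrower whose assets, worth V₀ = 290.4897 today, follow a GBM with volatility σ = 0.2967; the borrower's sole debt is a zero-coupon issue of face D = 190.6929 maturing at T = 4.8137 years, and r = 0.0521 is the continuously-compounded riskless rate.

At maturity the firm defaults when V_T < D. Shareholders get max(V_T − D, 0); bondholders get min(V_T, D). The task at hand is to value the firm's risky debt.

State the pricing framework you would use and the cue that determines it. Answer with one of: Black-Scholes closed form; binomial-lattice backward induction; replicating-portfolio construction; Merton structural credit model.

Key observation: with the firm-asset dynamics (V₀ = 290.4897) and a single zero-coupon liability of face 190.6929 given, debt value, spread, and default probability all derive from the option view of the balance sheet.

framework: Merton structural credit model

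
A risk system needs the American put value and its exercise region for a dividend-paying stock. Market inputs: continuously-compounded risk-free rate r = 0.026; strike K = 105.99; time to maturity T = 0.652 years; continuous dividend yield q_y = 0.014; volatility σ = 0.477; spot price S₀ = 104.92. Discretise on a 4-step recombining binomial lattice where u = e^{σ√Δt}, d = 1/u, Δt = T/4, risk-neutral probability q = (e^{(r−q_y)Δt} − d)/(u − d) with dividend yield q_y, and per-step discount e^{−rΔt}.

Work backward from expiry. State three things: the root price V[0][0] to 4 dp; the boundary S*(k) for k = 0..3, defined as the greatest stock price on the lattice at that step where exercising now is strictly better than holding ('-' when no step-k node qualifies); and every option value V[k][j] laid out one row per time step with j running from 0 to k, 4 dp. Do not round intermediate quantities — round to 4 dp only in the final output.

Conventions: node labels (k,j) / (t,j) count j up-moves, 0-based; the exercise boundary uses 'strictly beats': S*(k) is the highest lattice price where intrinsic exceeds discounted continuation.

price = 15.4852
boundary = - - 71.3814 86.5409
tree:
15.4852
23.6166 5.9697
34.6086 10.7784 0.3128
47.1126 19.4491 0.5785 0.0000
57.4263 34.6086 1.0700 0.0000 0.0000

Δt=0.16300  u=1.21237  d=0.82483  q=0.45706  discount=0.99577
step 4 (expiry): payoffs max(K−S,0) = 57.4263 34.6086 1.0700 0.0000 0.0000
step 3: (k=3,j=0): S=58.8774, K−S=47.1126, hold=46.7986 ⇒ V=47.1126 exercise | (k=3,j=1): S=86.5409, K−S=19.4491, hold=19.1981 ⇒ V=19.4491 exercise | (k=3,j=2): S=127.2023, K−S=0.0000, hold=0.5785 ⇒ V=0.5785 continue | (k=3,j=3): S=186.9684, K−S=0.0000, hold=0.0000 ⇒ V=0.0000 continue  boundary S*=86.5409
step 2: (k=2,j=0): S=71.3814, K−S=34.6086, hold=34.3231 ⇒ V=34.6086 exercise | (k=2,j=1): S=104.9200, K−S=1.0700, hold=10.7784 ⇒ V=10.7784 continue | (k=2,j=2): S=154.2167, K−S=0.0000, hold=0.3128 ⇒ V=0.3128 continue  boundary S*=71.3814
step 1: (k=1,j=0): S=86.5409, K−S=19.4491, hold=23.6166 ⇒ V=23.6166 continue | (k=1,j=1): S=127.2023, K−S=0.0000, hold=5.9697 ⇒ V=5.9697 continue  boundary S*=-
step 0: (k=0,j=0): S=104.9200, K−S=1.0700, hold=15.4852 ⇒ V=15.4852 continue  boundary S*=-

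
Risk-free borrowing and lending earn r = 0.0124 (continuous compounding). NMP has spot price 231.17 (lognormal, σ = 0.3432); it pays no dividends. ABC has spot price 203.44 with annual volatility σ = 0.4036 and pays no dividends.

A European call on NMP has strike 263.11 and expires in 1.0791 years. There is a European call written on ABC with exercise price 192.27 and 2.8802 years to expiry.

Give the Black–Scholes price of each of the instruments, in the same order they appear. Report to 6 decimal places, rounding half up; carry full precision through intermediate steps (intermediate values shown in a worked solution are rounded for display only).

price(NMP call K=263.11) = 22.297530
price(ABC call K=192.27) = 61.533539

[NMP call K=263.11]
σ√T = 0.3432·√1.0791 = 0.356515
d₁ = (ln(S/K) + (r+σ²/2)T) / (σ√T) = (ln(231.17/263.11) + (0.0124+0.3432²/2)·1.0791) / 0.356515 = (-0.129419 + 0.076932) / 0.356515 = -0.147221
d₂ = d₁ − σ√T = -0.147221 − 0.356515 = -0.503736
e^{−rT} = 0.986708
N(d₁) = 0.441479,  N(d₂) = 0.307223
price = S·N(d₁) − K·e^{−rT}·N(d₂) = 102.056682 − 79.759152 = 22.297530
[ABC call K=192.27]
σ√T = 0.4036·√2.8802 = 0.684956
d₁ = (ln(S/K) + (r+σ²/2)T) / (σ√T) = (ln(203.44/192.27) + (0.0124+0.4036²/2)·2.8802) / 0.684956 = (0.056470 + 0.270297) / 0.684956 = 0.477063
d₂ = d₁ − σ√T = 0.477063 − 0.684956 = -0.207893
e^{−rT} = 0.964916
N(d₁) = 0.683341,  N(d₂) = 0.417656
price = S·N(d₁) − K·e^{−rT}·N(d₂) = 139.018979 − 77.485439 = 61.533539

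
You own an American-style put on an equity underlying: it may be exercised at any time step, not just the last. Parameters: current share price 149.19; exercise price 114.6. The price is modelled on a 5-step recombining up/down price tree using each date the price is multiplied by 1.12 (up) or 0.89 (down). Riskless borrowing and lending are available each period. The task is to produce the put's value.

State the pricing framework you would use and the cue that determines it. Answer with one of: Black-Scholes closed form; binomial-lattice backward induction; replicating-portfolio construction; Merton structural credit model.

Key observation: an American put (K = 114.6, S₀ = 149.19) on a 5-date tree has no closed form — the optimal stopping decision is embedded and must be resolved recursively from expiry.

framework: binomial-lattice backward induction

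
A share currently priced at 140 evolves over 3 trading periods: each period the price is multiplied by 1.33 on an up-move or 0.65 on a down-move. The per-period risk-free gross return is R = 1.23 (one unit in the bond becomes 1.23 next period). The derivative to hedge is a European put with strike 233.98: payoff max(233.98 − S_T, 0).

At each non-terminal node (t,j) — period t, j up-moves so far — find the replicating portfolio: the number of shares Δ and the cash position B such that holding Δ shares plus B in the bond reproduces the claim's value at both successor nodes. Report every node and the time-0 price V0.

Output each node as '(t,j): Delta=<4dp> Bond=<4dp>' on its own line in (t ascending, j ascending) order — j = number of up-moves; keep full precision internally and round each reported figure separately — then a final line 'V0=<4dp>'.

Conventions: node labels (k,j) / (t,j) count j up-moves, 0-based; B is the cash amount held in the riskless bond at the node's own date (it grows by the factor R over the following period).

(0,0): Delta=-0.5182 Bond=90.0898
(1,0): Delta=-1.0000 Bond=154.6566
(1,1): Delta=-0.4776 Bond=103.2508
(2,0): Delta=-1.0000 Bond=190.2276
(2,1): Delta=-1.0000 Bond=190.2276
(2,2): Delta=-0.4336 Bond=116.0969
V0=17.5454

Risk-neutral probability p* = (R−d)/(u−d) = (1.23−0.65)/(1.33−0.65) = 0.8529.
Payoffs at expiry: V(3,0)=195.5325, V(3,1)=155.3105, V(3,2)=73.0101, V(3,3)=0.0000
(2,0): S=59.1500. Δ = (V_up−V_dn)/(S_up−S_dn) = (155.3105−195.5325)/(78.6695−38.4475) = -1.0000. V = [p*·155.3105 + (1−p*)·195.5325]/1.23 = 131.0776. B = V − Δ·S = 190.2276.
(2,1): S=121.0300. Δ = (V_up−V_dn)/(S_up−S_dn) = (73.0101−155.3105)/(160.9699−78.6695) = -1.0000. V = [p*·73.0101 + (1−p*)·155.3105]/1.23 = 69.1976. B = V − Δ·S = 190.2276.
(2,2): S=247.6460. Δ = (V_up−V_dn)/(S_up−S_dn) = (0.0000−73.0101)/(329.3692−160.9699) = -0.4336. V = [p*·0.0000 + (1−p*)·73.0101]/1.23 = 8.7291. B = V − Δ·S = 116.0969.
(1,0): S=91.0000. Δ = (V_up−V_dn)/(S_up−S_dn) = (69.1976−131.0776)/(121.0300−59.1500) = -1.0000. V = [p*·69.1976 + (1−p*)·131.0776]/1.23 = 63.6566. B = V − Δ·S = 154.6566.
(1,1): S=186.2000. Δ = (V_up−V_dn)/(S_up−S_dn) = (8.7291−69.1976)/(247.6460−121.0300) = -0.4776. V = [p*·8.7291 + (1−p*)·69.1976]/1.23 = 14.3264. B = V − Δ·S = 103.2508.
(0,0): S=140.0000. Δ = (V_up−V_dn)/(S_up−S_dn) = (14.3264−63.6566)/(186.2000−91.0000) = -0.5182. V = [p*·14.3264 + (1−p*)·63.6566]/1.23 = 17.5454. B = V − Δ·S = 90.0898.
Sanity check at the root: Δ(0,0)·S0 + B(0,0) reproduces V0 = 17.5454.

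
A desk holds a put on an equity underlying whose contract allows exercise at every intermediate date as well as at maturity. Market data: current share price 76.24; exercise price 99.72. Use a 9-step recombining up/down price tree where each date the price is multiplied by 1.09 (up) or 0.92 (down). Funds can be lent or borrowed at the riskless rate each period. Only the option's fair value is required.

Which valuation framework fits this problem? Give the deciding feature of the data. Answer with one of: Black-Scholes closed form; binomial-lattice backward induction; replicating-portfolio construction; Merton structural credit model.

framework: binomial-lattice backward induction

Key observation: the exercise right at every one of the 9 steps is what matters: each node needs max(99.72 − S, continuation), which only the stepwise tree valuation starting from spot 76.24 delivers.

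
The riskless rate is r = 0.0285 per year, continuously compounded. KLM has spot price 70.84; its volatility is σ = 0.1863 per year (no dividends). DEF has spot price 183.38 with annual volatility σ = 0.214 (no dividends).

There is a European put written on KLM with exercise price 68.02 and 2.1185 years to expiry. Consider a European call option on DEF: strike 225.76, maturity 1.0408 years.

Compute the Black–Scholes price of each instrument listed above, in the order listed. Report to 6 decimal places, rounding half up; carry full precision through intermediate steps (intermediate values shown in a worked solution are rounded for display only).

price(KLM put K=68.02) = 4.365421
price(DEF call K=225.76) = 5.092339

[KLM put K=68.02]
σ√T = 0.1863·√2.1185 = 0.271161
d₁ = (ln(S/K) + (r+σ²/2)T) / (σ√T) = (ln(70.84/68.02) + (0.0285+0.1863²/2)·2.1185) / 0.271161 = (0.040622 + 0.097141) / 0.271161 = 0.508050
d₂ = d₁ − σ√T = 0.508050 − 0.271161 = 0.236889
e^{−rT} = 0.941409
N(−d₁) = 0.305709,  N(−d₂) = 0.406371
price = K·e^{−rT}·N(−d₂) − S·N(−d₁) = 26.021847 − 21.656426 = 4.365421
[DEF call K=225.76]
σ√T = 0.214·√1.0408 = 0.218322
d₁ = (ln(S/K) + (r+σ²/2)T) / (σ√T) = (ln(183.38/225.76) + (0.0285+0.214²/2)·1.0408) / 0.218322 = (-0.207912 + 0.053495) / 0.218322 = -0.707290
d₂ = d₁ − σ√T = -0.707290 − 0.218322 = -0.925612
e^{−rT} = 0.970773
N(d₁) = 0.239693,  N(d₂) = 0.177324
price = S·N(d₁) − K·e^{−rT}·N(d₂) = 43.954925 − 38.862586 = 5.092339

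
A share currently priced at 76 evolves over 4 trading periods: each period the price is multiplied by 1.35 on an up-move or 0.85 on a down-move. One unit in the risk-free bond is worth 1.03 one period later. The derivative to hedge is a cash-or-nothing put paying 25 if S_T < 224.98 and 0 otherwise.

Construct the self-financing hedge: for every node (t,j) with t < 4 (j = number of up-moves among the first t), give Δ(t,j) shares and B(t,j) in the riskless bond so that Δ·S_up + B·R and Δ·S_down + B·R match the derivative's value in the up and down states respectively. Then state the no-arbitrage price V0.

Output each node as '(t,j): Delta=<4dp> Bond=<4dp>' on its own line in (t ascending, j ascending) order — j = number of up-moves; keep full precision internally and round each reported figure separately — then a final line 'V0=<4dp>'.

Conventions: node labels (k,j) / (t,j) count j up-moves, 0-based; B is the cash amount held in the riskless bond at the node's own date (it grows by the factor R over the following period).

(0,0): Delta=-0.0281 Bond=23.9739
(1,0): Delta=0.0000 Bond=22.8785
(1,1): Delta=-0.0595 Bond=27.9191
(2,0): Delta=0.0000 Bond=23.5649
(2,1): Delta=0.0000 Bond=23.5649
(2,2): Delta=-0.1262 Bond=37.9866
(3,0): Delta=0.0000 Bond=24.2718
(3,1): Delta=0.0000 Bond=24.2718
(3,2): Delta=0.0000 Bond=24.2718
(3,3): Delta=-0.2674 Bond=65.5340
V0=21.8391

Under the risk-neutral measure, an up-move has probability p* = (R−d)/(u−d) = 0.3600 and values discount at R = 1.03.
Payoffs at expiry: V(4,0)=25.0000, V(4,1)=25.0000, V(4,2)=25.0000, V(4,3)=25.0000, V(4,4)=0.0000
Node (3,0) S=46.6735: V=(p*·25.0000+(1−p*)·25.0000)/1.03=24.2718; Δ=(25.0000−25.0000)/(63.0092−39.6725)=0.0000; B=V−Δ·S=24.2718
Node (3,1) S=74.1285: V=(p*·25.0000+(1−p*)·25.0000)/1.03=24.2718; Δ=(25.0000−25.0000)/(100.0735−63.0092)=0.0000; B=V−Δ·S=24.2718
Node (3,2) S=117.7335: V=(p*·25.0000+(1−p*)·25.0000)/1.03=24.2718; Δ=(25.0000−25.0000)/(158.9402−100.0735)=0.0000; B=V−Δ·S=24.2718
Node (3,3) S=186.9885: V=(p*·0.0000+(1−p*)·25.0000)/1.03=15.5340; Δ=(0.0000−25.0000)/(252.4345−158.9402)=-0.2674; B=V−Δ·S=65.5340
Node (2,0) S=54.9100: V=(p*·24.2718+(1−p*)·24.2718)/1.03=23.5649; Δ=(24.2718−24.2718)/(74.1285−46.6735)=0.0000; B=V−Δ·S=23.5649
Node (2,1) S=87.2100: V=(p*·24.2718+(1−p*)·24.2718)/1.03=23.5649; Δ=(24.2718−24.2718)/(117.7335−74.1285)=0.0000; B=V−Δ·S=23.5649
Node (2,2) S=138.5100: V=(p*·15.5340+(1−p*)·24.2718)/1.03=20.5109; Δ=(15.5340−24.2718)/(186.9885−117.7335)=-0.1262; B=V−Δ·S=37.9866
Node (1,0) S=64.6000: V=(p*·23.5649+(1−p*)·23.5649)/1.03=22.8785; Δ=(23.5649−23.5649)/(87.2100−54.9100)=0.0000; B=V−Δ·S=22.8785
Node (1,1) S=102.6000: V=(p*·20.5109+(1−p*)·23.5649)/1.03=21.8111; Δ=(20.5109−23.5649)/(138.5100−87.2100)=-0.0595; B=V−Δ·S=27.9191
Node (0,0) S=76.0000: V=(p*·21.8111+(1−p*)·22.8785)/1.03=21.8391; Δ=(21.8111−22.8785)/(102.6000−64.6000)=-0.0281; B=V−Δ·S=23.9739
Verification: the root portfolio costs Δ(0,0)·S0 + B(0,0) = 21.8391, matching V0.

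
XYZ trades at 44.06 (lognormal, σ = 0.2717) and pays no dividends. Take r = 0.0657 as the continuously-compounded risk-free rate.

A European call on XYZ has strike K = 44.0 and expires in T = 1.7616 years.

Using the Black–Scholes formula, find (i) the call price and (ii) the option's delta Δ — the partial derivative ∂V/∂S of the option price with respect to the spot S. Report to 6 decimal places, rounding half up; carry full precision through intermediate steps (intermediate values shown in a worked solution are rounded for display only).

σ√T = 0.2717·√1.7616 = 0.360615
d₁ = (ln(S/K) + (r+σ²/2)T) / (σ√T) = (ln(44.06/44.0) + (0.0657+0.2717²/2)·1.7616) / 0.360615 = (0.001363 + 0.180759) / 0.360615 = 0.505030
d₂ = d₁ − σ√T = 0.505030 − 0.360615 = 0.144416
e^{−rT} = 0.890709
N(d₁) = 0.693231,  N(d₂) = 0.557414
Call price V = S·N(d₁) − K·e^{−rT}·N(d₂) = 30.543767 − 21.845725 = 8.698042
Δ = N(d₁) = 0.693231

price = 8.698042
Δ = 0.693231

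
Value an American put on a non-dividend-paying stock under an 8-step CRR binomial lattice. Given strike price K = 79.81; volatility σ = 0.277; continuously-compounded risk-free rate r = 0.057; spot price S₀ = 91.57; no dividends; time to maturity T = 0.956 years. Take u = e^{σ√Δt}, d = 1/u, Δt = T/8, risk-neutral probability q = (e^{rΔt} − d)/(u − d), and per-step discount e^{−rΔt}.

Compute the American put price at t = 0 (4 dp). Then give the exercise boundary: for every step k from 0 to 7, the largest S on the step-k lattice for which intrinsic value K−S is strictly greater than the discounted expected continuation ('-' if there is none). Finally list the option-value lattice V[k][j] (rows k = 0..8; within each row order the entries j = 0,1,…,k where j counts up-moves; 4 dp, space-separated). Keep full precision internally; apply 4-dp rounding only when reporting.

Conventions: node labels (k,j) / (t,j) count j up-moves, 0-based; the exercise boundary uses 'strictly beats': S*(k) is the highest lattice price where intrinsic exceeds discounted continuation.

Δt=0.11950  u=1.10049  d=0.90869  q=0.51171  discount=0.99321
step 8 (expiry): payoffs max(K−S,0) = 37.2438 28.2590 17.3778 4.1997 0.0000 0.0000 0.0000 0.0000 0.0000
step 7: (k=7,j=0): S=46.8436, K−S=32.9664, hold=32.4246 ⇒ V=32.9664 exercise | (k=7,j=1): S=56.7313, K−S=23.0787, hold=22.5369 ⇒ V=23.0787 exercise | (k=7,j=2): S=68.7060, K−S=11.1040, hold=10.5622 ⇒ V=11.1040 exercise | (k=7,j=3): S=83.2084, K−S=0.0000, hold=2.0367 ⇒ V=2.0367 continue | (k=7,j=4): S=100.7719, K−S=0.0000, hold=0.0000 ⇒ V=0.0000 continue | (k=7,j=5): S=122.0426, K−S=0.0000, hold=0.0000 ⇒ V=0.0000 continue | (k=7,j=6): S=147.8031, K−S=0.0000, hold=0.0000 ⇒ V=0.0000 continue | (k=7,j=7): S=179.0011, K−S=0.0000, hold=0.0000 ⇒ V=0.0000 continue  boundary S*=68.7060
step 6: (k=6,j=0): S=51.5510, K−S=28.2590, hold=27.7173 ⇒ V=28.2590 exercise | (k=6,j=1): S=62.4322, K−S=17.3778, hold=16.8360 ⇒ V=17.3778 exercise | (k=6,j=2): S=75.6103, K−S=4.1997, hold=6.4203 ⇒ V=6.4203 continue | (k=6,j=3): S=91.5700, K−S=0.0000, hold=0.9878 ⇒ V=0.9878 continue | (k=6,j=4): S=110.8984, K−S=0.0000, hold=0.0000 ⇒ V=0.0000 continue | (k=6,j=5): S=134.3067, K−S=0.0000, hold=0.0000 ⇒ V=0.0000 continue | (k=6,j=6): S=162.6559, K−S=0.0000, hold=0.0000 ⇒ V=0.0000 continue  boundary S*=62.4322
step 5: (k=5,j=0): S=56.7313, K−S=23.0787, hold=22.5369 ⇒ V=23.0787 exercise | (k=5,j=1): S=68.7060, K−S=11.1040, hold=11.6908 ⇒ V=11.6908 continue | (k=5,j=2): S=83.2084, K−S=0.0000, hold=3.6157 ⇒ V=3.6157 continue | (k=5,j=3): S=100.7719, K−S=0.0000, hold=0.4790 ⇒ V=0.4790 continue | (k=5,j=4): S=122.0426, K−S=0.0000, hold=0.0000 ⇒ V=0.0000 continue | (k=5,j=5): S=147.8031, K−S=0.0000, hold=0.0000 ⇒ V=0.0000 continue  boundary S*=56.7313
step 4: (k=4,j=0): S=62.4322, K−S=17.3778, hold=17.1342 ⇒ V=17.3778 exercise | (k=4,j=1): S=75.6103, K−S=4.1997, hold=7.5073 ⇒ V=7.5073 continue | (k=4,j=2): S=91.5700, K−S=0.0000, hold=1.9970 ⇒ V=1.9970 continue | (k=4,j=3): S=110.8984, K−S=0.0000, hold=0.2323 ⇒ V=0.2323 continue | (k=4,j=4): S=134.3067, K−S=0.0000, hold=0.0000 ⇒ V=0.0000 continue  boundary S*=62.4322
step 3: (k=3,j=0): S=68.7060, K−S=11.1040, hold=12.2432 ⇒ V=12.2432 continue | (k=3,j=1): S=83.2084, K−S=0.0000, hold=4.6558 ⇒ V=4.6558 continue | (k=3,j=2): S=100.7719, K−S=0.0000, hold=1.0865 ⇒ V=1.0865 continue | (k=3,j=3): S=122.0426, K−S=0.0000, hold=0.1127 ⇒ V=0.1127 continue  boundary S*=-
step 2: (k=2,j=0): S=75.6103, K−S=4.1997, hold=8.3039 ⇒ V=8.3039 continue | (k=2,j=1): S=91.5700, K−S=0.0000, hold=2.8101 ⇒ V=2.8101 continue | (k=2,j=2): S=110.8984, K−S=0.0000, hold=0.5842 ⇒ V=0.5842 continue  boundary S*=-
step 1: (k=1,j=0): S=83.2084, K−S=0.0000, hold=5.4554 ⇒ V=5.4554 continue | (k=1,j=1): S=100.7719, K−S=0.0000, hold=1.6598 ⇒ V=1.6598 continue  boundary S*=-
step 0: (k=0,j=0): S=91.5700, K−S=0.0000, hold=3.4893 ⇒ V=3.4893 continue  boundary S*=-

price = 3.4893
boundary = - - - - 62.4322 56.7313 62.4322 68.7060
tree:
3.4893
5.4554 1.6598
8.3039 2.8101 0.5842
12.2432 4.6558 1.0865 0.1127
17.3778 7.5073 1.9970 0.2323 0.0000
23.0787 11.6908 3.6157 0.4790 0.0000 0.0000
28.2590 17.3778 6.4203 0.9878 0.0000 0.0000 0.0000
32.9664 23.0787 11.1040 2.0367 0.0000 0.0000 0.0000 0.0000
37.2438 28.2590 17.3778 4.1997 0.0000 0.0000 0.0000 0.0000 0.0000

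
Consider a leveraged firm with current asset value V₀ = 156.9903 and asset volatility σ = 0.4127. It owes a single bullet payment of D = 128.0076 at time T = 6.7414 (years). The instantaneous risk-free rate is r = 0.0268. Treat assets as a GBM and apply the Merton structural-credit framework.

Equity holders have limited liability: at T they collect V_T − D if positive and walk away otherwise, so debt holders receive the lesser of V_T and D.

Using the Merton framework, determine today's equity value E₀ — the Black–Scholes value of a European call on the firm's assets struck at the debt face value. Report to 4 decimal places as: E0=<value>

E0=81.9472

With assets at 156.9903 and a single debt payment of 128.0076 at 6.7414 years:
d₁ = [ln(V₀/D) + (r + σ²/2)T] / (σ√T)
   = [ln(156.9903/128.0076) + (0.0268 + 0.5·0.4127²)·6.7414] / (0.4127·√6.7414)
   = [0.204094 + 0.754771] / 1.071543 = 0.894846
d₂ = d₁ − σ√T = 0.894846 − 1.071543 = -0.176697
N(d₁) = 0.814565,  N(d₂) = 0.429873,  e^(−rT) = 0.834711
E₀ = V₀·N(d₁) − D·e^(−rT)·N(d₂)
   = 156.9903·0.814565 − 128.0076·0.834711·0.429873 = 81.947159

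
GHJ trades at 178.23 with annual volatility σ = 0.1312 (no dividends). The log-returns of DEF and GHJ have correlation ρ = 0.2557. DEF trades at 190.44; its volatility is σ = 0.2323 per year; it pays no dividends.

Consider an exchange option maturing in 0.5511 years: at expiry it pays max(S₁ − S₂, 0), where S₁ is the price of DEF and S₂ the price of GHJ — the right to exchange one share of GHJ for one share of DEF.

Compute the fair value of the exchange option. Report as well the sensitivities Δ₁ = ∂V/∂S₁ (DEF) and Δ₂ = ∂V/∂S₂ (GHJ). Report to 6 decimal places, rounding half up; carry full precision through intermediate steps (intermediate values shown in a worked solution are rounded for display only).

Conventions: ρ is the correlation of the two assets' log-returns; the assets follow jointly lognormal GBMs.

σ_eff = √(σ₁² + σ₂² − 2ρσ₁σ₂) = √(0.2323² + 0.1312² − 2·0.2557·0.2323·0.1312) = 0.235776
d₁ = (ln(S₁/S₂) + (q₂ − q₁ + σ_eff²/2)T) / (σ_eff√T) = (ln(190.44/178.23) + (0.0 − 0.0 + 0.027795)·0.5511) / 0.175031 = 0.466090
d₂ = d₁ − σ_eff√T = 0.466090 − 0.175031 = 0.291059
N(d₁) = 0.679425,  N(d₂) = 0.614497
V = S₁·e^{−q₁T}·N(d₁) − S₂·e^{−q₂T}·N(d₂) = 129.389611 − 109.521796 = 19.867815
Key observation: no risk-free rate is needed — with the second asset as numeraire the exchange option is a call on the ratio S₁/S₂, and r cancels out of the value.
Δ₁ = e^{−q₁T}·N(d₁) = 0.679425;  Δ₂ = −e^{−q₂T}·N(d₂) = -0.614497

exchange price = 19.867815
Δ1 = 0.679425
Δ2 = -0.614497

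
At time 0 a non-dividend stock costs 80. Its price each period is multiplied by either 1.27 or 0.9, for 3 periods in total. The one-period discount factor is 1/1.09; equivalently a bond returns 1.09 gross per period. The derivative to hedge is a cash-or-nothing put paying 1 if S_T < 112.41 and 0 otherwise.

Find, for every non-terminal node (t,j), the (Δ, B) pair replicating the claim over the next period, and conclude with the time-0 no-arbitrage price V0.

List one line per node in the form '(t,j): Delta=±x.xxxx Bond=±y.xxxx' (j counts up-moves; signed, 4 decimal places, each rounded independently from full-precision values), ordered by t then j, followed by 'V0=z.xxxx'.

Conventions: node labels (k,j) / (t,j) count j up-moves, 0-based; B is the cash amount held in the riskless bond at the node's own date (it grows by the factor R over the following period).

Arbitrage-free pricing uses the up-move probability p* = (R−d)/(u−d) = 0.5135, discounting each step at R = 1.09.
At maturity the claim pays: V(3,0)=1.0000, V(3,1)=1.0000, V(3,2)=0.0000, V(3,3)=0.0000
Node (2,0) S=64.8000: V=(p*·1.0000+(1−p*)·1.0000)/1.09=0.9174; Δ=(1.0000−1.0000)/(82.2960−58.3200)=0.0000; B=V−Δ·S=0.9174
Node (2,1) S=91.4400: V=(p*·0.0000+(1−p*)·1.0000)/1.09=0.4463; Δ=(0.0000−1.0000)/(116.1288−82.2960)=-0.0296; B=V−Δ·S=3.1490
Node (2,2) S=129.0320: V=(p*·0.0000+(1−p*)·0.0000)/1.09=0.0000; Δ=(0.0000−0.0000)/(163.8706−116.1288)=0.0000; B=V−Δ·S=0.0000
Node (1,0) S=72.0000: V=(p*·0.4463+(1−p*)·0.9174)/1.09=0.6197; Δ=(0.4463−0.9174)/(91.4400−64.8000)=-0.0177; B=V−Δ·S=1.8930
Node (1,1) S=101.6000: V=(p*·0.0000+(1−p*)·0.4463)/1.09=0.1992; Δ=(0.0000−0.4463)/(129.0320−91.4400)=-0.0119; B=V−Δ·S=1.4055
Node (0,0) S=80.0000: V=(p*·0.1992+(1−p*)·0.6197)/1.09=0.3704; Δ=(0.1992−0.6197)/(101.6000−72.0000)=-0.0142; B=V−Δ·S=1.5070
Verification: the root portfolio costs Δ(0,0)·S0 + B(0,0) = 0.3704, matching V0.

(0,0): Delta=-0.0142 Bond=1.5070
(1,0): Delta=-0.0177 Bond=1.8930
(1,1): Delta=-0.0119 Bond=1.4055
(2,0): Delta=0.0000 Bond=0.9174
(2,1): Delta=-0.0296 Bond=3.1490
(2,2): Delta=0.0000 Bond=0.0000
V0=0.3704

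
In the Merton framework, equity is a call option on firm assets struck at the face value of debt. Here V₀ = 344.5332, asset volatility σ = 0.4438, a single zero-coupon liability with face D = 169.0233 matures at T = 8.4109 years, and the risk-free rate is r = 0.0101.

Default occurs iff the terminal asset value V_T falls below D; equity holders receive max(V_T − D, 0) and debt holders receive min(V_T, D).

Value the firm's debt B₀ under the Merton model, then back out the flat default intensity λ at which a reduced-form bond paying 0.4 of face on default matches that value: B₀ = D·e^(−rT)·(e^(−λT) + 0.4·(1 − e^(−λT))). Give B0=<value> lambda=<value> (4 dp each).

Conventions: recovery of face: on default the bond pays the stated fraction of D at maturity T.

B0=111.7254 lambda=0.0749

Equity is a call on the firm's assets struck at D = 169.0233:
d₁ = [ln(V₀/D) + (r + σ²/2)T] / (σ√T)
   = [ln(344.5332/169.0233) + (0.0101 + 0.5·0.4438²)·8.4109] / (0.4438·√8.4109)
   = [0.712154 + 0.913249] / 1.287089 = 1.262852
d₂ = d₁ − σ√T = 1.262852 − 1.287089 = -0.024237
N(d₁) = 0.896679,  N(d₂) = 0.490332,  e^(−rT) = 0.918558
E₀ = V₀·N(d₁) − D·e^(−rT)·N(d₂)
   = 344.5332·0.896679 − 169.0233·0.918558·0.490332 = 232.807815
B₀ = V₀ − E₀ = 344.5332 − 232.807815 = 111.725385
e^(−λT) = (B₀·e^(rT)/D − 0.4)/(1 − 0.4) = (111.7254·1.088663/169.0233 − 0.4)/0.6 = 0.53268750
λ = −ln(0.53268750)/8.4109 = 0.074881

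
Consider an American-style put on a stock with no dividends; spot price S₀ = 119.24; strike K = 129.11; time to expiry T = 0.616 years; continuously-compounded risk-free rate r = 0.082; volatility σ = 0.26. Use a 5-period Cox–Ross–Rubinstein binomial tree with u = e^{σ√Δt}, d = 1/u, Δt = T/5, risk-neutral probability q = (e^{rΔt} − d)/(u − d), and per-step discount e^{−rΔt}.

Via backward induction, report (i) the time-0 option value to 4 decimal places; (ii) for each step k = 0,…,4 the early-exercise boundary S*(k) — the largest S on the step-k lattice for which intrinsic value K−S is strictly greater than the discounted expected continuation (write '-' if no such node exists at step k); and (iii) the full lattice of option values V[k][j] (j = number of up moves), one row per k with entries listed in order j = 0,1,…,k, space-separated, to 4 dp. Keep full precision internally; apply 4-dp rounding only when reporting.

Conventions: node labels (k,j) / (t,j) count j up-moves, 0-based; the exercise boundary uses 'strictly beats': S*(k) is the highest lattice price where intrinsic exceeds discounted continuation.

Δt=0.12320  u=1.09555  d=0.91278  q=0.53275  discount=0.98995
step 5 (expiry): payoffs max(K−S,0) = 53.5566 38.4280 20.2700 0.0000 0.0000 0.0000
step 4: (k=4,j=0): S=82.7728, K−S=46.3372, hold=45.0394 ⇒ V=46.3372 exercise | (k=4,j=1): S=99.3470, K−S=29.7630, hold=28.4652 ⇒ V=29.7630 exercise | (k=4,j=2): S=119.2400, K−S=9.8700, hold=9.3759 ⇒ V=9.8700 exercise | (k=4,j=3): S=143.1163, K−S=0.0000, hold=0.0000 ⇒ V=0.0000 continue | (k=4,j=4): S=171.7735, K−S=0.0000, hold=0.0000 ⇒ V=0.0000 continue  boundary S*=119.2400
step 3: (k=3,j=0): S=90.6820, K−S=38.4280, hold=37.1302 ⇒ V=38.4280 exercise | (k=3,j=1): S=108.8400, K−S=20.2700, hold=18.9723 ⇒ V=20.2700 exercise | (k=3,j=2): S=130.6338, K−S=0.0000, hold=4.5654 ⇒ V=4.5654 continue | (k=3,j=3): S=156.7915, K−S=0.0000, hold=0.0000 ⇒ V=0.0000 continue  boundary S*=108.8400
step 2: (k=2,j=0): S=99.3470, K−S=29.7630, hold=28.4652 ⇒ V=29.7630 exercise | (k=2,j=1): S=119.2400, K−S=9.8700, hold=11.7837 ⇒ V=11.7837 continue | (k=2,j=2): S=143.1163, K−S=0.0000, hold=2.1117 ⇒ V=2.1117 continue  boundary S*=99.3470
step 1: (k=1,j=0): S=108.8400, K−S=20.2700, hold=19.9815 ⇒ V=20.2700 exercise | (k=1,j=1): S=130.6338, K−S=0.0000, hold=6.5642 ⇒ V=6.5642 continue  boundary S*=108.8400
step 0: (k=0,j=0): S=119.2400, K−S=9.8700, hold=12.8379 ⇒ V=12.8379 continue  boundary S*=-

price = 12.8379
boundary = - 108.8400 99.3470 108.8400 119.2400
tree:
12.8379
20.2700 6.5642
29.7630 11.7837 2.1117
38.4280 20.2700 4.5654 0.0000
46.3372 29.7630 9.8700 0.0000 0.0000
53.5566 38.4280 20.2700 0.0000 0.0000 0.0000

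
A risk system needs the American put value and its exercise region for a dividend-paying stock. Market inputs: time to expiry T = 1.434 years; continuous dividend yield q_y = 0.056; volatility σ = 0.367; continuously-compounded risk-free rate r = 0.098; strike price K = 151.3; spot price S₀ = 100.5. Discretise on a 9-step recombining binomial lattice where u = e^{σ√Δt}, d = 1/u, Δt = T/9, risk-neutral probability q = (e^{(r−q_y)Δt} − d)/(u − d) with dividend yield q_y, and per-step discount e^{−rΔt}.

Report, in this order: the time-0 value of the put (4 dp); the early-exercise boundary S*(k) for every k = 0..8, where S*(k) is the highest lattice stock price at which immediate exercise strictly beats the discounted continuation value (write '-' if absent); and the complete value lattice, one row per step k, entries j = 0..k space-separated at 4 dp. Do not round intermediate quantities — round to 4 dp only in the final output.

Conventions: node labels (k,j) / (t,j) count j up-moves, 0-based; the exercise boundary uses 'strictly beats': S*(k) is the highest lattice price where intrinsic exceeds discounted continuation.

price = 51.0449
boundary = - 86.8050 100.5000 86.8050 100.5000 86.8050 100.5000 116.3557 100.5000
tree:
51.0449
64.4950 38.4876
76.3239 50.8000 26.7259
86.5408 64.4950 37.4993 16.2094
95.3654 76.3239 50.8000 24.6616 7.8047
102.9876 86.5408 64.4950 36.2026 13.2673 2.2865
109.5711 95.3654 76.3239 50.8000 21.9529 4.5208 0.0000
115.2574 102.9876 86.5408 64.4950 34.9443 8.9386 0.0000 0.0000
120.1689 109.5711 95.3654 76.3239 50.8000 17.6736 0.0000 0.0000 0.0000
124.4111 115.2574 102.9876 86.5408 64.4950 34.9443 0.0000 0.0000 0.0000 0.0000

Δt=0.15933, u=1.15777, d=0.86373, q=0.48628, disc=e^(-rΔt)=0.98451
k=9 terminal: V=max(K-S,0) → 124.4111 115.2574 102.9876 86.5408 64.4950 34.9443 0.0000 0.0000 0.0000 0.0000
k=8: j=0 S=31.1311 intr=120.1689 cont=118.1013 V=120.1689[EX]; j=1 S=41.7289 intr=109.5711 cont=107.5976 V=109.5711[EX]; j=2 S=55.9346 intr=95.3654 cont=93.5182 V=95.3654[EX]; j=3 S=74.9761 intr=76.3239 cont=74.6457 V=76.3239[EX]; j=4 S=100.5000 intr=50.8000 cont=49.3486 V=50.8000[EX]; j=5 S=134.7128 intr=16.5872 cont=17.6736 V=17.6736[hold]; j=6 S=180.5726 intr=0.0000 cont=0.0000 V=0.0000[hold]; j=7 S=242.0443 intr=0.0000 cont=0.0000 V=0.0000[hold]; j=8 S=324.4426 intr=0.0000 cont=0.0000 V=0.0000[hold]  S*(8)=100.5000
k=7: j=0 S=36.0426 intr=115.2574 cont=113.2334 V=115.2574[EX]; j=1 S=48.3124 intr=102.9876 cont=101.0726 V=102.9876[EX]; j=2 S=64.7592 intr=86.5408 cont=84.7719 V=86.5408[EX]; j=3 S=86.8050 intr=64.4950 cont=62.9220 V=64.4950[EX]; j=4 S=116.3557 intr=34.9443 cont=34.1539 V=34.9443[EX]; j=5 S=155.9662 intr=0.0000 cont=8.9386 V=8.9386[hold]; j=6 S=209.0612 intr=0.0000 cont=0.0000 V=0.0000[hold]; j=7 S=280.2311 intr=0.0000 cont=0.0000 V=0.0000[hold]  S*(7)=116.3557
k=6: j=0 S=41.7289 intr=109.5711 cont=107.5976 V=109.5711[EX]; j=1 S=55.9346 intr=95.3654 cont=93.5182 V=95.3654[EX]; j=2 S=74.9761 intr=76.3239 cont=74.6457 V=76.3239[EX]; j=3 S=100.5000 intr=50.8000 cont=49.3486 V=50.8000[EX]; j=4 S=134.7128 intr=16.5872 cont=21.9529 V=21.9529[hold]; j=5 S=180.5726 intr=0.0000 cont=4.5208 V=4.5208[hold]; j=6 S=242.0443 intr=0.0000 cont=0.0000 V=0.0000[hold]  S*(6)=100.5000
k=5: j=0 S=48.3124 intr=102.9876 cont=101.0726 V=102.9876[EX]; j=1 S=64.7592 intr=86.5408 cont=84.7719 V=86.5408[EX]; j=2 S=86.8050 intr=64.4950 cont=62.9220 V=64.4950[EX]; j=3 S=116.3557 intr=34.9443 cont=36.2026 V=36.2026[hold]; j=4 S=155.9662 intr=0.0000 cont=13.2673 V=13.2673[hold]; j=5 S=209.0612 intr=0.0000 cont=2.2865 V=2.2865[hold]  S*(5)=86.8050
k=4: j=0 S=55.9346 intr=95.3654 cont=93.5182 V=95.3654[EX]; j=1 S=74.9761 intr=76.3239 cont=74.6457 V=76.3239[EX]; j=2 S=100.5000 intr=50.8000 cont=49.9510 V=50.8000[EX]; j=3 S=134.7128 intr=16.5872 cont=24.6616 V=24.6616[hold]; j=4 S=180.5726 intr=0.0000 cont=7.8047 V=7.8047[hold]  S*(4)=100.5000
k=3: j=0 S=64.7592 intr=86.5408 cont=84.7719 V=86.5408[EX]; j=1 S=86.8050 intr=64.4950 cont=62.9220 V=64.4950[EX]; j=2 S=116.3557 intr=34.9443 cont=37.4993 V=37.4993[hold]; j=3 S=155.9662 intr=0.0000 cont=16.2094 V=16.2094[hold]  S*(3)=86.8050
k=2: j=0 S=74.9761 intr=76.3239 cont=74.6457 V=76.3239[EX]; j=1 S=100.5000 intr=50.8000 cont=50.5718 V=50.8000[EX]; j=2 S=134.7128 intr=16.5872 cont=26.7259 V=26.7259[hold]  S*(2)=100.5000
k=1: j=0 S=86.8050 intr=64.4950 cont=62.9220 V=64.4950[EX]; j=1 S=116.3557 intr=34.9443 cont=38.4876 V=38.4876[hold]  S*(1)=86.8050
k=0: j=0 S=100.5000 intr=50.8000 cont=51.0449 V=51.0449[hold]  S*(0)=-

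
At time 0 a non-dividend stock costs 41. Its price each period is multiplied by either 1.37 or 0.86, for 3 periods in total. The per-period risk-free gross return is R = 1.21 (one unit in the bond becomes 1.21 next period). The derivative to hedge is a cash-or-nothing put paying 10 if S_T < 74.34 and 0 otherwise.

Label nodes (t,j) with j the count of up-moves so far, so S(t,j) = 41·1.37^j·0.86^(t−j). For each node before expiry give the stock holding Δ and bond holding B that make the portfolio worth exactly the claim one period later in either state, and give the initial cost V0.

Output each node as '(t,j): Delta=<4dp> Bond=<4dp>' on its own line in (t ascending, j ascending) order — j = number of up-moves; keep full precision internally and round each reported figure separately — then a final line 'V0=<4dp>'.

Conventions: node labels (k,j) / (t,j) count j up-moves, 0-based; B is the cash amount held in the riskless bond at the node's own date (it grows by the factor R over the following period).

Risk-neutral probability p* = (R−d)/(u−d) = (1.21−0.86)/(1.37−0.86) = 0.6863.
Terminal payoffs: V(3,0)=10.0000, V(3,1)=10.0000, V(3,2)=10.0000, V(3,3)=0.0000
  t=2,j=0: stock 30.3236 → up 41.5433 (V=10.0000), down 26.0783 (V=10.0000). Price 8.2645; hedge Δ=0.0000, bond B=8.2645.
  t=2,j=1: stock 48.3062 → up 66.1795 (V=10.0000), down 41.5433 (V=10.0000). Price 8.2645; hedge Δ=0.0000, bond B=8.2645.
  t=2,j=2: stock 76.9529 → up 105.4255 (V=0.0000), down 66.1795 (V=10.0000). Price 2.5928; hedge Δ=-0.2548, bond B=22.2006.
  t=1,j=0: stock 35.2600 → up 48.3062 (V=8.2645), down 30.3236 (V=8.2645). Price 6.8301; hedge Δ=0.0000, bond B=6.8301.
  t=1,j=1: stock 56.1700 → up 76.9529 (V=2.5928), down 48.3062 (V=8.2645). Price 3.6133; hedge Δ=-0.1980, bond B=14.7343.
  t=0,j=0: stock 41.0000 → up 56.1700 (V=3.6133), down 35.2600 (V=6.8301). Price 3.8203; hedge Δ=-0.1538, bond B=10.1277.
As a check, the time-0 holding Δ(0,0)·S0 + B(0,0) comes to 3.8203 — exactly V0.

(0,0): Delta=-0.1538 Bond=10.1277
(1,0): Delta=0.0000 Bond=6.8301
(1,1): Delta=-0.1980 Bond=14.7343
(2,0): Delta=0.0000 Bond=8.2645
(2,1): Delta=0.0000 Bond=8.2645
(2,2): Delta=-0.2548 Bond=22.2006
V0=3.8203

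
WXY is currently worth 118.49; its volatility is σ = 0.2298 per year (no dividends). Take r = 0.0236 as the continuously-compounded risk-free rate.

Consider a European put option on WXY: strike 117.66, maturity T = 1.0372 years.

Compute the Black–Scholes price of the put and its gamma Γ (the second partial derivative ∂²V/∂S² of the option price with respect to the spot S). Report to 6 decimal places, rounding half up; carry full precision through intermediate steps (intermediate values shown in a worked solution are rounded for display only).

σ√T = 0.2298·√1.0372 = 0.234035
d₁ = (ln(S/K) + (r+σ²/2)T) / (σ√T) = (ln(118.49/117.66) + (0.0236+0.2298²/2)·1.0372) / 0.234035 = (0.007029 + 0.051864) / 0.234035 = 0.251644
d₂ = d₁ − σ√T = 0.251644 − 0.234035 = 0.017609
e^{−rT} = 0.975819
N(−d₁) = 0.400658,  N(−d₂) = 0.492975
Put price V = K·e^{−rT}·N(−d₂) − S·N(−d₁) = 56.600915 − 47.473969 = 9.126946
φ(d₁) = (1/√(2π))·e^{−d₁²/2} = 0.386509
Γ = φ(d₁) / (S·σ·√T) = 0.013938

price = 9.126946
Γ = 0.013938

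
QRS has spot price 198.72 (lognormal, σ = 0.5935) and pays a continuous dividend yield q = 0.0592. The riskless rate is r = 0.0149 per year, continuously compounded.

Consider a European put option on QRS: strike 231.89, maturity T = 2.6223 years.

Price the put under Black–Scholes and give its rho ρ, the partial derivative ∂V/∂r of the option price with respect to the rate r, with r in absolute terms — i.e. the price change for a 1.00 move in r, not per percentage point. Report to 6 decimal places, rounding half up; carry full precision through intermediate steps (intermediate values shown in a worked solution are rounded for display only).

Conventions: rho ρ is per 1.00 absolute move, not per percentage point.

σ√T = 0.5935·√2.6223 = 0.961085
d₁ = (ln(S/K) + (r−q+σ²/2)T) / (σ√T) = (ln(198.72/231.89) + (0.0149−0.0592+0.5935²/2)·2.6223) / 0.961085 = (-0.154366 + 0.345675) / 0.961085 = 0.199054
d₂ = d₁ − σ√T = 0.199054 − 0.961085 = -0.762031
e^{−rT} = 0.961681
e^{−qT} = 0.856210
N(−d₁) = 0.421110,  N(−d₂) = 0.776979
Put price V = K·e^{−rT}·N(−d₂) − S·e^{−qT}·N(−d₁) = 173.269671 − 71.650182 = 101.619488
ρ = −K·T·e^{−rT}·N(−d₂) = -454.365057

price = 101.619488
ρ = -454.365057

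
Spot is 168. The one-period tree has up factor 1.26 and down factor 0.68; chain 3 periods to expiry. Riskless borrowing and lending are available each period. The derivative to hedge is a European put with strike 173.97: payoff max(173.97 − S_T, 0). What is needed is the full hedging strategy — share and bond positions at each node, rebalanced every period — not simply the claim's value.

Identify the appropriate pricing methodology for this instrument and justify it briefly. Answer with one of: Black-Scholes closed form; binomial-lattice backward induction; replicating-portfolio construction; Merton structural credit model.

Key observation: the task asks for the hedge itself — share and bond holdings at every node of the 3-period tree on spot 168 with factors 1.26/0.68 — which is exactly what the replicating-portfolio construction produces.

framework: replicating-portfolio construction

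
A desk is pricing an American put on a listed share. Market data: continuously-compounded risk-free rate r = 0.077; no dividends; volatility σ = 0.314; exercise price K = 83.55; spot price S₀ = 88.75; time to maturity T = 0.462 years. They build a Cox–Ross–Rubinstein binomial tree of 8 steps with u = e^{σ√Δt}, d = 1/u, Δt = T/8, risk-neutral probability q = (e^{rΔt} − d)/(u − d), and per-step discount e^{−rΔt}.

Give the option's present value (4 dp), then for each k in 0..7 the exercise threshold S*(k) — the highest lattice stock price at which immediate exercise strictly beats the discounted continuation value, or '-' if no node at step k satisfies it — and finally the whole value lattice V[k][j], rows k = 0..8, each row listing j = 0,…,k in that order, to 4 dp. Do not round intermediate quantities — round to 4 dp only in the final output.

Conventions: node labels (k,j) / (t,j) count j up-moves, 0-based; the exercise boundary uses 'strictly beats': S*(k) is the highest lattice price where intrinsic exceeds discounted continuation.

params: Δt=0.05775 u=1.07838 d=0.92732 q=0.51065 e^(-rΔt)=0.99556
t_8 payoffs: 35.0211 27.1158 17.9227 7.2321 0.0000 0.0000 0.0000 0.0000 0.0000
t_7: node(7,0) S=52.3325 payoff=31.2175 vs cont=30.8468 → 31.2175 [stop]  node(7,1) S=60.8574 payoff=22.6926 vs cont=22.3219 → 22.6926 [stop]  node(7,2) S=70.7710 payoff=12.7790 vs cont=12.4083 → 12.7790 [stop]  node(7,3) S=82.2995 payoff=1.2505 vs cont=3.5234 → 3.5234 [wait]  node(7,4) S=95.7060 payoff=0.0000 vs cont=0.0000 → 0.0000 [wait]  node(7,5) S=111.2965 payoff=0.0000 vs cont=0.0000 → 0.0000 [wait]  node(7,6) S=129.4266 payoff=0.0000 vs cont=0.0000 → 0.0000 [wait]  node(7,7) S=150.5100 payoff=0.0000 vs cont=0.0000 → 0.0000 [wait]  ⇒ S*(7)=70.7710
t_6: node(6,0) S=56.4342 payoff=27.1158 vs cont=26.7451 → 27.1158 [stop]  node(6,1) S=65.6273 payoff=17.9227 vs cont=17.5520 → 17.9227 [stop]  node(6,2) S=76.3179 payoff=7.2321 vs cont=8.0169 → 8.0169 [wait]  node(6,3) S=88.7500 payoff=0.0000 vs cont=1.7165 → 1.7165 [wait]  node(6,4) S=103.2073 payoff=0.0000 vs cont=0.0000 → 0.0000 [wait]  node(6,5) S=120.0197 payoff=0.0000 vs cont=0.0000 → 0.0000 [wait]  node(6,6) S=139.5708 payoff=0.0000 vs cont=0.0000 → 0.0000 [wait]  ⇒ S*(6)=65.6273
t_5: node(5,0) S=60.8574 payoff=22.6926 vs cont=22.3219 → 22.6926 [stop]  node(5,1) S=70.7710 payoff=12.7790 vs cont=12.8073 → 12.8073 [wait]  node(5,2) S=82.2995 payoff=1.2505 vs cont=4.7783 → 4.7783 [wait]  node(5,3) S=95.7060 payoff=0.0000 vs cont=0.8363 → 0.8363 [wait]  node(5,4) S=111.2965 payoff=0.0000 vs cont=0.0000 → 0.0000 [wait]  node(5,5) S=129.4266 payoff=0.0000 vs cont=0.0000 → 0.0000 [wait]  ⇒ S*(5)=60.8574
t_4: node(4,0) S=65.6273 payoff=17.9227 vs cont=17.5664 → 17.9227 [stop]  node(4,1) S=76.3179 payoff=7.2321 vs cont=8.6687 → 8.6687 [wait]  node(4,2) S=88.7500 payoff=0.0000 vs cont=2.7531 → 2.7531 [wait]  node(4,3) S=103.2073 payoff=0.0000 vs cont=0.4074 → 0.4074 [wait]  node(4,4) S=120.0197 payoff=0.0000 vs cont=0.0000 → 0.0000 [wait]  ⇒ S*(4)=65.6273
t_3: node(3,0) S=70.7710 payoff=12.7790 vs cont=13.1386 → 13.1386 [wait]  node(3,1) S=82.2995 payoff=1.2505 vs cont=5.6228 → 5.6228 [wait]  node(3,2) S=95.7060 payoff=0.0000 vs cont=1.5484 → 1.5484 [wait]  node(3,3) S=111.2965 payoff=0.0000 vs cont=0.1985 → 0.1985 [wait]  ⇒ S*(3)=-
t_2: node(2,0) S=76.3179 payoff=7.2321 vs cont=9.2594 → 9.2594 [wait]  node(2,1) S=88.7500 payoff=0.0000 vs cont=3.5265 → 3.5265 [wait]  node(2,2) S=103.2073 payoff=0.0000 vs cont=0.8552 → 0.8552 [wait]  ⇒ S*(2)=-
t_1: node(1,0) S=82.2995 payoff=1.2505 vs cont=6.3038 → 6.3038 [wait]  node(1,1) S=95.7060 payoff=0.0000 vs cont=2.1528 → 2.1528 [wait]  ⇒ S*(1)=-
t_0: node(0,0) S=88.7500 payoff=0.0000 vs cont=4.1656 → 4.1656 [wait]  ⇒ S*(0)=-

price = 4.1656
boundary = - - - - 65.6273 60.8574 65.6273 70.7710
tree:
4.1656
6.3038 2.1528
9.2594 3.5265 0.8552
13.1386 5.6228 1.5484 0.1985
17.9227 8.6687 2.7531 0.4074 0.0000
22.6926 12.8073 4.7783 0.8363 0.0000 0.0000
27.1158 17.9227 8.0169 1.7165 0.0000 0.0000 0.0000
31.2175 22.6926 12.7790 3.5234 0.0000 0.0000 0.0000 0.0000
35.0211 27.1158 17.9227 7.2321 0.0000 0.0000 0.0000 0.0000 0.0000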